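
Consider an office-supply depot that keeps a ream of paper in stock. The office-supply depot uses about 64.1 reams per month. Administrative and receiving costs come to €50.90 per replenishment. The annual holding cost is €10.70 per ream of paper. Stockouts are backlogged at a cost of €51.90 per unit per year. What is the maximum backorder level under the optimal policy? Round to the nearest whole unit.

S* ≈ 16 reams

Annual demand D = 64.1 × 12 = 769.2.
With planned backorders, Q* = √(2DS/H) · √((H+B)/B).
√(2DS/H) = √(2 × 769.2 × 50.9 / 10.7) = 85.546.
√((H+B)/B) = √((10.7+51.9)/51.9) = 1.0983.
Q* ≈ 93.952.
S* = Q* · H/(H+B) = 93.952 × 10.7/62.6 ≈ 16.059.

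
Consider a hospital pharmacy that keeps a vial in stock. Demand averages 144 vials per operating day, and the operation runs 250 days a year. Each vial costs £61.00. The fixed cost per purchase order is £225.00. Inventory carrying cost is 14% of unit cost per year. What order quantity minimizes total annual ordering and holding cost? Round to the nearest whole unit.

Q* ≈ 1,377 vials

Annual demand D = 144 × 250 = 36,000.
Holding cost H = 0.14 × £61.00 = £8.5400 per unit per year.
EOQ = √(2DS / H) = √(2 × 36,000 × 225 / 8.54).
= √(16,200,000 / 8.54) = √1,896,955.5035 ≈ 1377.300.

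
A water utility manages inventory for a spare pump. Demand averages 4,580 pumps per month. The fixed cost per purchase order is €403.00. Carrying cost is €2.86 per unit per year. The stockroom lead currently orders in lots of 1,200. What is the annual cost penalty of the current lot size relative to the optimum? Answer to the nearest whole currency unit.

Annual demand D = 4,580 × 12 = 54,960.
EOQ = √(2DS/H) = √(2 × 54,960 × 403 / 2.86) ≈ 3935.57.
Cost at Q* = (D/Q*)S + (Q*/2)H = √(2DSH) ≈ €11,255.74.
Cost at Q = 1,200: (54,960/1,200)×403 + (1,200/2)×2.86 = €18,457.40 + €1,716.00 = €20,173.40.
Excess = €20,173.40 − €11,255.74 = €8,917.66.

Extra cost ≈ €8,918 per year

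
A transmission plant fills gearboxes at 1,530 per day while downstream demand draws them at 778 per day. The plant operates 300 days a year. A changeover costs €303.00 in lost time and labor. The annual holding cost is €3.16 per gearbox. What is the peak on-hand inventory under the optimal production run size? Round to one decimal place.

I_max ≈ 4,690.4 gearboxes

Annual demand D = 778 × 300 = 233,400.
Production build-up factor (1 − d/p) = 1 − 778/1,530 = 0.4915.
Q* = √(2DS / (H(1 − d/p))) = √(2 × 233,400 × 303 / (3.16 × 0.4915)).
= √(141,440,400 / 1.5532) ≈ 9542.892.
Maximum inventory = Q*(1 − d/p) = 9542.892 × 0.4915 ≈ 4690.362.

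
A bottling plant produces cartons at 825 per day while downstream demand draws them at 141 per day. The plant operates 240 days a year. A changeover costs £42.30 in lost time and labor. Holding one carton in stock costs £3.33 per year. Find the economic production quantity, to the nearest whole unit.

Annual demand D = 141 × 240 = 33,840.
Production build-up factor (1 − d/p) = 1 − 141/825 = 0.8291.
Q* = √(2DS / (H(1 − d/p))) = √(2 × 33,840 × 42.3 / (3.33 × 0.8291)).
= √(2,862,864 / 2.7609) ≈ 1018.303.

Q* ≈ 1,018 cartons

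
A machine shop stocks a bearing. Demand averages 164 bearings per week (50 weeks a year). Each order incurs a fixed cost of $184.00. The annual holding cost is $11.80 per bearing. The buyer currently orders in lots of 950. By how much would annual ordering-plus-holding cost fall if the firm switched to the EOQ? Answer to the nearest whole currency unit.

Annual demand D = 164 × 50 = 8,200.
EOQ = √(2DS/H) = √(2 × 8,200 × 184 / 11.8) ≈ 505.70.
Cost at Q* = (D/Q*)S + (Q*/2)H = √(2DSH) ≈ $5,967.22.
Cost at Q = 950: (8,200/950)×184 + (950/2)×11.8 = $1,588.21 + $5,605.00 = $7,193.21.
Excess = $7,193.21 − $5,967.22 = $1,225.99.

Extra cost ≈ $1,226 per year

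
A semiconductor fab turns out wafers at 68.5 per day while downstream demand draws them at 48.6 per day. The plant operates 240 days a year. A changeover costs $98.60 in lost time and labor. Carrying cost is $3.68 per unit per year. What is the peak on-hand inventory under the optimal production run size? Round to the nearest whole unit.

Annual demand D = 48.6 × 240 = 11,664.
Production build-up factor (1 − d/p) = 1 − 48.6/68.5 = 0.2905.
Q* = √(2DS / (H(1 − d/p))) = √(2 × 11,664 × 98.6 / (3.68 × 0.2905)).
= √(2,300,140.8 / 1.0691) ≈ 1466.804.
Maximum inventory = Q*(1 − d/p) = 1466.804 × 0.2905 ≈ 426.123.

I_max ≈ 426 wafers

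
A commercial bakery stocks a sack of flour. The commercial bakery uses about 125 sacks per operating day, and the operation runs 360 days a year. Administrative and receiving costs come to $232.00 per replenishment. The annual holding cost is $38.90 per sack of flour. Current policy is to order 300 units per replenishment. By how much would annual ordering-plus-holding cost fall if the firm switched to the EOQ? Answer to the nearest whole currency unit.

Annual demand D = 125 × 360 = 45,000.
EOQ = √(2DS/H) = √(2 × 45,000 × 232 / 38.9) ≈ 732.64.
Cost at Q* = (D/Q*)S + (Q*/2)H = √(2DSH) ≈ $28,499.68.
Cost at Q = 300: (45,000/300)×232 + (300/2)×38.9 = $34,800.00 + $5,835.00 = $40,635.00.
Excess = $40,635.00 − $28,499.68 = $12,135.32.

Extra cost ≈ $12,135 per year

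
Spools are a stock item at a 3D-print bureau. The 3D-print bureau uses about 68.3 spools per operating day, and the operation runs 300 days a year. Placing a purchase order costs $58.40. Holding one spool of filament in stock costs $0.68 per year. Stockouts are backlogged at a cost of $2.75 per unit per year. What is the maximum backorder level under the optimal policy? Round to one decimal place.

Annual demand D = 68.3 × 300 = 20,490.
With planned backorders, Q* = √(2DS/H) · √((H+B)/B).
√(2DS/H) = √(2 × 20,490 × 58.4 / 0.68) = 1876.022.
√((H+B)/B) = √((0.68+2.75)/2.75) = 1.1168.
Q* ≈ 2095.167.
S* = Q* · H/(H+B) = 2095.167 × 0.68/3.43 ≈ 415.368.

S* ≈ 415.4 spools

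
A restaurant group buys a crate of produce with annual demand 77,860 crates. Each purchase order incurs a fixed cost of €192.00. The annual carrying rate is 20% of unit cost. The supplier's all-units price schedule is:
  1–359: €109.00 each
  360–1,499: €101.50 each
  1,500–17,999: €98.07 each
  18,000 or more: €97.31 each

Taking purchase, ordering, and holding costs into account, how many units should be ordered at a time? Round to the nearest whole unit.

Holding cost per unit per year at price C is H = 0.20·C.
Candidates are each tier's EOQ (if it falls in that tier) and each price-break quantity.
Tier 1 (€109.00): EOQ = 1171.1 exceeds tier's upper bound 359, so this tier is dominated.
EOQ at €101.50 = 1213.6 (feasible in tier 2): TC = 77,860×€101.50 + (77,860/1213.6)×192 + (1213.6/2)×0.20×€101.50 = €7,927,426.04.
EOQ at €98.07 = 1234.6 < 1500, so use break Q=1500: TC = 77,860×€98.07 + (77,860/1500.0)×192 + (1500.0/2)×0.20×€98.07 = €7,660,406.78.
EOQ at €97.31 = 1239.5 < 18000, so use break Q=18000: TC = 77,860×€97.31 + (77,860/18000.0)×192 + (18000.0/2)×0.20×€97.31 = €7,752,545.11.
Lowest total cost is €7,660,406.78 at Q = 1500.0.

Q* ≈ 1,500 crates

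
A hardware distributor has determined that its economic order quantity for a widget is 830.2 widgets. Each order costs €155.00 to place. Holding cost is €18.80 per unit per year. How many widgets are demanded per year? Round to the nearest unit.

Invert the EOQ relation Q*² = 2DS/H.
From Q* = √(2DS/H): D = Q*²H / (2S) = 830.2² × 18.8 / (2 × 155) = 41798.588.

D ≈ 41,799 widgets per year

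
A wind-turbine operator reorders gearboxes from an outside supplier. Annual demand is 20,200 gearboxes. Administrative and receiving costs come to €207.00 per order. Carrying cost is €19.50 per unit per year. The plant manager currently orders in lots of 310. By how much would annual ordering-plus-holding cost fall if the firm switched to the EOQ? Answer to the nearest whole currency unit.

EOQ = √(2DS/H) = √(2 × 20,200 × 207 / 19.5) ≈ 654.88.
Cost at Q* = (D/Q*)S + (Q*/2)H = √(2DSH) ≈ €12,770.07.
Cost at Q = 310: (20,200/310)×207 + (310/2)×19.5 = €13,488.39 + €3,022.50 = €16,510.89.
Excess = €16,510.89 − €12,770.07 = €3,740.82.

Extra cost ≈ €3,741 per year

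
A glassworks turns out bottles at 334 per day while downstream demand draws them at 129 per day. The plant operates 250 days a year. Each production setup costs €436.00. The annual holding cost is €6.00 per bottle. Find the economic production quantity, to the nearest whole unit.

Annual demand D = 129 × 250 = 32,250.
Production build-up factor (1 − d/p) = 1 − 129/334 = 0.6138.
Q* = √(2DS / (H(1 − d/p))) = √(2 × 32,250 × 436 / (6 × 0.6138)).
= √(28,122,000 / 3.6826) ≈ 2763.400.

Q* ≈ 2,763 bottles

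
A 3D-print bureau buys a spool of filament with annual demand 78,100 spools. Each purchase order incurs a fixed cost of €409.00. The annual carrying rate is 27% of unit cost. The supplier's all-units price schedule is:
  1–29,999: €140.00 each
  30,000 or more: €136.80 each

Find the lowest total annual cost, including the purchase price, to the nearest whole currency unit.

Holding cost per unit per year at price C is H = 0.27·C.
For each price level, check whether its EOQ is feasible; otherwise the best quantity at that price is the breakpoint.
EOQ at €140.00 = 1300.0 (feasible in tier 1): TC = 78,100×€140.00 + (78,100/1300.0)×409 + (1300.0/2)×0.27×€140.00 = €10,983,141.46.
EOQ at €136.80 = 1315.2 < 30000, so use break Q=30000: TC = 78,100×€136.80 + (78,100/30000.0)×409 + (30000.0/2)×0.27×€136.80 = €11,239,184.76.
Lowest total cost among the candidates is at Q = 1300.0.

TC* ≈ €10,983,141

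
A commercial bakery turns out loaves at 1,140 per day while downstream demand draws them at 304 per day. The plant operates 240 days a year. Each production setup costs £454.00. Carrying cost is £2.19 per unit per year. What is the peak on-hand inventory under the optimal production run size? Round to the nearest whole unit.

Annual demand D = 304 × 240 = 72,960.
Production build-up factor (1 − d/p) = 1 − 304/1,140 = 0.7333.
Q* = √(2DS / (H(1 − d/p))) = √(2 × 72,960 × 454 / (2.19 × 0.7333)).
= √(66,247,680 / 1.606) ≈ 6422.625.
Maximum inventory = Q*(1 − d/p) = 6422.625 × 0.7333 ≈ 4709.925.

I_max ≈ 4,710 loaves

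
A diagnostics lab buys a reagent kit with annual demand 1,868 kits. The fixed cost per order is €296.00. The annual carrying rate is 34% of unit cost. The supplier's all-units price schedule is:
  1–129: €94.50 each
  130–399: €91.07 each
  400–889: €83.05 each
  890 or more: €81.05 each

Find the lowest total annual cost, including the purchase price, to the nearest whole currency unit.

TC* ≈ €162,167

Holding cost per unit per year at price C is H = 0.34·C.
Evaluate total cost at each tier's feasible EOQ or, if the EOQ is below the tier, at the tier's minimum quantity.
Tier 1 (€94.50): EOQ = 185.5 exceeds tier's upper bound 129, so this tier is dominated.
EOQ at €91.07 = 189.0 (feasible in tier 2): TC = 1,868×€91.07 + (1,868/189.0)×296 + (189.0/2)×0.34×€91.07 = €175,970.38.
EOQ at €83.05 = 197.9 < 400, so use break Q=400: TC = 1,868×€83.05 + (1,868/400.0)×296 + (400.0/2)×0.34×€83.05 = €162,167.12.
EOQ at €81.05 = 200.3 < 890, so use break Q=890: TC = 1,868×€81.05 + (1,868/890.0)×296 + (890.0/2)×0.34×€81.05 = €164,285.53.
Lowest total cost among the candidates is at Q = 400.0.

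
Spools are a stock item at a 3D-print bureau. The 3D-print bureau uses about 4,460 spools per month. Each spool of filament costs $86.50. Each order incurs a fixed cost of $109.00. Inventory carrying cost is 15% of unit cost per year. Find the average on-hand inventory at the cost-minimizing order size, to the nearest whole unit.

Annual demand D = 4,460 × 12 = 53,520.
Holding cost H = 0.15 × $86.50 = $12.9750 per unit per year.
EOQ = √(2DS/H) = √(2 × 53,520 × 109 / 12.975) ≈ 948.27.
Average inventory = Q*/2 ≈ 948.27 / 2 = 474.136.

Average inventory ≈ 474 spools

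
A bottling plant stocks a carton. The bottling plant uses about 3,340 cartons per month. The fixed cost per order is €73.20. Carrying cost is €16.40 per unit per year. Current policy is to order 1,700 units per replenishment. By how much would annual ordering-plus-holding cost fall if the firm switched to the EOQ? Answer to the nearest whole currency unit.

Annual demand D = 3,340 × 12 = 40,080.
EOQ = √(2DS/H) = √(2 × 40,080 × 73.2 / 16.4) ≈ 598.15.
Cost at Q* = (D/Q*)S + (Q*/2)H = √(2DSH) ≈ €9,809.71.
Cost at Q = 1,700: (40,080/1,700)×73.2 + (1,700/2)×16.4 = €1,725.80 + €13,940.00 = €15,665.80.
Excess = €15,665.80 − €9,809.71 = €5,856.08.

Extra cost ≈ €5,856 per year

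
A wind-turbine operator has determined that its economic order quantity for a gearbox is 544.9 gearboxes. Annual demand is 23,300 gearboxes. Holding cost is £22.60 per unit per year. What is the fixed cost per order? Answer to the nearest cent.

S ≈ £144.00

The basic EOQ model gives Q* = √(2DS/H); rearrange for the unknown.
From Q* = √(2DS/H): S = Q*²H / (2D) = 544.9² × 22.6 / (2 × 23,300) = 143.9979.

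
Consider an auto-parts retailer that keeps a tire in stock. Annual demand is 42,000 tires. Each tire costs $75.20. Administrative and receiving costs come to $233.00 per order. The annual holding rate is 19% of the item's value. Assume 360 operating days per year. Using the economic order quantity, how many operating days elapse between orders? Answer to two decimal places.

T ≈ 10.03 days

Holding cost H = 0.19 × $75.20 = $14.2880 per unit per year.
Q* = √(2DS/H) = √(2 × 42,000 × 233 / 14.288) ≈ 1170.39.
Cycle time = Q*/D × 360 = 1170.39 / 42,000 × 360 ≈ 10.032 days.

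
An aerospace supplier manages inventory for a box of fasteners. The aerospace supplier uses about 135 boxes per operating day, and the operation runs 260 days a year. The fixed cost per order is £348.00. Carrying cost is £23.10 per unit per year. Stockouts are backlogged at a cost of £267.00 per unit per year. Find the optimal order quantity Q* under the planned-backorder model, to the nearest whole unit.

Annual demand D = 135 × 260 = 35,100.
With planned backorders, Q* = √(2DS/H) · √((H+B)/B).
√(2DS/H) = √(2 × 35,100 × 348 / 23.1) = 1028.377.
√((H+B)/B) = √((23.1+267)/267) = 1.0424.
Q* ≈ 1071.940.

Q* ≈ 1,072 boxes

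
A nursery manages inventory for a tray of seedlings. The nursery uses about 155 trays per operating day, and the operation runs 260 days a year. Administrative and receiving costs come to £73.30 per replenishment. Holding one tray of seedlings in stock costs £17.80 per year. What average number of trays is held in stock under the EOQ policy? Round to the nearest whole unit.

Annual demand D = 155 × 260 = 40,300.
Q* = √(2DS/H) = √(2 × 40,300 × 73.3 / 17.8) ≈ 576.12.
Average inventory = Q*/2 ≈ 576.12 / 2 = 288.058.

Average inventory ≈ 288 trays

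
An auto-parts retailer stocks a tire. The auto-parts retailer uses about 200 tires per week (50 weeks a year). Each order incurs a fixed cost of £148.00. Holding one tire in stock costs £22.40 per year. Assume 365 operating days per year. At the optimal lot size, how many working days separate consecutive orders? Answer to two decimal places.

T ≈ 13.27 days

Annual demand D = 200 × 50 = 10,000.
EOQ = √(2DS/H) = √(2 × 10,000 × 148 / 22.4) ≈ 363.51.
Cycle time = Q*/D × 365 = 363.51 / 10,000 × 365 ≈ 13.268 days.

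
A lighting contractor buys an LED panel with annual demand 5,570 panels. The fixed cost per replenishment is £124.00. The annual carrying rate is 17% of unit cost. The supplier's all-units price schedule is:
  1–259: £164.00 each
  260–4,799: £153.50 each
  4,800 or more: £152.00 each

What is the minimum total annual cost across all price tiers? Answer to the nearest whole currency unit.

TC* ≈ £861,044

Holding cost per unit per year at price C is H = 0.17·C.
Candidates are each tier's EOQ (if it falls in that tier) and each price-break quantity.
EOQ at £164.00 = 222.6 (feasible in tier 1): TC = 5,570×£164.00 + (5,570/222.6)×124 + (222.6/2)×0.17×£164.00 = £919,685.83.
EOQ at £153.50 = 230.1 < 260, so use break Q=260: TC = 5,570×£153.50 + (5,570/260.0)×124 + (260.0/2)×0.17×£153.50 = £861,043.81.
EOQ at £152.00 = 231.2 < 4800, so use break Q=4800: TC = 5,570×£152.00 + (5,570/4800.0)×124 + (4800.0/2)×0.17×£152.00 = £908,799.89.
Lowest total cost among the candidates is at Q = 260.0.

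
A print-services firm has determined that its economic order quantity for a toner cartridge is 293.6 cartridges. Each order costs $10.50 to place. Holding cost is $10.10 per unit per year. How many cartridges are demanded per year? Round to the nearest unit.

D ≈ 41,459 cartridges per year

The basic EOQ model gives Q* = √(2DS/H); rearrange for the unknown.
From Q* = √(2DS/H): D = Q*²H / (2S) = 293.6² × 10.1 / (2 × 10.5) = 41458.557.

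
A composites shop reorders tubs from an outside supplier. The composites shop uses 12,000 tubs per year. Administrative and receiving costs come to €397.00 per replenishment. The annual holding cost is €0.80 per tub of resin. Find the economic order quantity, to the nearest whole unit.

EOQ = √(2DS / H) = √(2 × 12,000 × 397 / 0.8).
= √(9,528,000 / 0.8) = √11,910,000 ≈ 3451.087.

Q* ≈ 3,451 tubs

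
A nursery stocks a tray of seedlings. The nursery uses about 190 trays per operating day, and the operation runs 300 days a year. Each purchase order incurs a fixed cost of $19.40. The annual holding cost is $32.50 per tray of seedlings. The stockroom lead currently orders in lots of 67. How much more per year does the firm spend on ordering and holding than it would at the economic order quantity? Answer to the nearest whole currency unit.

Annual demand D = 190 × 300 = 57,000.
EOQ = √(2DS/H) = √(2 × 57,000 × 19.4 / 32.5) ≈ 260.86.
Cost at Q* = (D/Q*)S + (Q*/2)H = √(2DSH) ≈ $8,478.03.
Cost at Q = 67: (57,000/67)×19.4 + (67/2)×32.5 = $16,504.48 + $1,088.75 = $17,593.23.
Excess = $17,593.23 − $8,478.03 = $9,115.20.

Extra cost ≈ $9,115 per year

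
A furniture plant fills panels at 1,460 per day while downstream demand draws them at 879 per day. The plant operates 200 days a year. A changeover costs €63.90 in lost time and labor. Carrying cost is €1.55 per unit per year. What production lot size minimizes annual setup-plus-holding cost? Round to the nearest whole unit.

Q* ≈ 6,035 panels

Annual demand D = 879 × 200 = 175,800.
Production build-up factor (1 − d/p) = 1 − 879/1,460 = 0.3979.
Q* = √(2DS / (H(1 − d/p))) = √(2 × 175,800 × 63.9 / (1.55 × 0.3979)).
= √(22,467,240 / 0.6168) ≈ 6035.279.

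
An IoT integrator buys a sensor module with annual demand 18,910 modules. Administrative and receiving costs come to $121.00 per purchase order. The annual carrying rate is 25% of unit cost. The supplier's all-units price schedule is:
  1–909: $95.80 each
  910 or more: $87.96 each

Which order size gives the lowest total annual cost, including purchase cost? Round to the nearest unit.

Q* ≈ 910 modules

Holding cost per unit per year at price C is H = 0.25·C.
For each price level, check whether its EOQ is feasible; otherwise the best quantity at that price is the breakpoint.
EOQ at $95.80 = 437.1 (feasible in tier 1): TC = 18,910×$95.80 + (18,910/437.1)×121 + (437.1/2)×0.25×$95.80 = $1,822,047.02.
EOQ at $87.96 = 456.2 < 910, so use break Q=910: TC = 18,910×$87.96 + (18,910/910.0)×121 + (910.0/2)×0.25×$87.96 = $1,675,843.46.
Lowest total cost is $1,675,843.46 at Q = 910.0.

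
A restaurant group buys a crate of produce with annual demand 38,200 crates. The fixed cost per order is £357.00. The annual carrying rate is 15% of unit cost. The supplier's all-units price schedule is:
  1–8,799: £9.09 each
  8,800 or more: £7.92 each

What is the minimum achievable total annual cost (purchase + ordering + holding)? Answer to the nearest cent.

TC* ≈ £309,320.90

Holding cost per unit per year at price C is H = 0.15·C.
For each price level, check whether its EOQ is feasible; otherwise the best quantity at that price is the breakpoint.
EOQ at £9.09 = 4472.5 (feasible in tier 1): TC = 38,200×£9.09 + (38,200/4472.5)×357 + (4472.5/2)×0.15×£9.09 = £353,336.29.
EOQ at £7.92 = 4791.5 < 8800, so use break Q=8800: TC = 38,200×£7.92 + (38,200/8800.0)×357 + (8800.0/2)×0.15×£7.92 = £309,320.90.
Lowest total cost among the candidates is at Q = 8800.0.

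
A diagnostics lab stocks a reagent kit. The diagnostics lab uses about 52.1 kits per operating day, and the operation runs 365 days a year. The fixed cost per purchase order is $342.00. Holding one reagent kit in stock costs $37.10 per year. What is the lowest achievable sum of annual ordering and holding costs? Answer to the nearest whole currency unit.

TC* ≈ $21,967

Annual demand D = 52.1 × 365 = 19,016.5.
EOQ = √(2DS/H) = √(2 × 19,016.5 × 342 / 37.1) ≈ 592.12.
At Q*, ordering cost (D/Q*)S equals holding cost (Q*/2)H, each = √(DSH/2).
Minimum total = √(2DSH) = √(2 × 19,016.5 × 342 × 37.1) ≈ 21967.483.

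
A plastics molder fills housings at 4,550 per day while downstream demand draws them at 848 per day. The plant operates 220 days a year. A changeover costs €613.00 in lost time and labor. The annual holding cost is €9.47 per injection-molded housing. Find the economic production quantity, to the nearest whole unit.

Q* ≈ 5,448 housings

Annual demand D = 848 × 220 = 186,560.
Production build-up factor (1 − d/p) = 1 − 848/4,550 = 0.8136.
Q* = √(2DS / (H(1 − d/p))) = √(2 × 186,560 × 613 / (9.47 × 0.8136)).
= √(228,722,560 / 7.705) ≈ 5448.375.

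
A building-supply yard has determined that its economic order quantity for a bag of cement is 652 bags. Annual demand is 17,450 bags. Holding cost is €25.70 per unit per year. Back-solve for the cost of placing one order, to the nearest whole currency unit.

Squaring Q* = √(2DS/H) gives Q*² = 2DS/H.
From Q* = √(2DS/H): S = Q*²H / (2D) = 652² × 25.7 / (2 × 17,450) = 313.0422.

S ≈ €313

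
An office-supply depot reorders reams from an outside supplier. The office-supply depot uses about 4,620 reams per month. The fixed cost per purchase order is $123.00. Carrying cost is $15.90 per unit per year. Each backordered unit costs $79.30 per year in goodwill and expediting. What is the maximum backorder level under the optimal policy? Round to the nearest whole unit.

S* ≈ 169 reams

Annual demand D = 4,620 × 12 = 55,440.
With planned backorders, Q* = √(2DS/H) · √((H+B)/B).
√(2DS/H) = √(2 × 55,440 × 123 / 15.9) = 926.148.
√((H+B)/B) = √((15.9+79.3)/79.3) = 1.0957.
Q* ≈ 1014.758.
S* = Q* · H/(H+B) = 1014.758 × 15.9/95.2 ≈ 169.482.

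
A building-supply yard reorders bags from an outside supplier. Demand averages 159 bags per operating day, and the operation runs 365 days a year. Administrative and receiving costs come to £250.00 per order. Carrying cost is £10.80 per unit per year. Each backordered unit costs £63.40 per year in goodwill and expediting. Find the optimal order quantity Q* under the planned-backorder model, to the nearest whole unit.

Q* ≈ 1,773 bags

Annual demand D = 159 × 365 = 58,035.
With planned backorders, Q* = √(2DS/H) · √((H+B)/B).
√(2DS/H) = √(2 × 58,035 × 250 / 10.8) = 1639.148.
√((H+B)/B) = √((10.8+63.4)/63.4) = 1.0818.
Q* ≈ 1773.272.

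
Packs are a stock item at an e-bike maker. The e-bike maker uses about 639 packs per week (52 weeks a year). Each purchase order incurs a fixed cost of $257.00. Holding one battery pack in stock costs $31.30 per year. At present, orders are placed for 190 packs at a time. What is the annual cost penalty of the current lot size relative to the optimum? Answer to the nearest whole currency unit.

Annual demand D = 639 × 52 = 33,228.
EOQ = √(2DS/H) = √(2 × 33,228 × 257 / 31.3) ≈ 738.69.
Cost at Q* = (D/Q*)S + (Q*/2)H = √(2DSH) ≈ $23,120.96.
Cost at Q = 190: (33,228/190)×257 + (190/2)×31.3 = $44,945.24 + $2,973.50 = $47,918.74.
Excess = $47,918.74 − $23,120.96 = $24,797.78.

Extra cost ≈ $24,798 per year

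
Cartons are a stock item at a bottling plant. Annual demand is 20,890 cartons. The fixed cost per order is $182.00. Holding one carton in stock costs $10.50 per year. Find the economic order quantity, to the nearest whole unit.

Q* ≈ 851 cartons

EOQ = √(2DS / H) = √(2 × 20,890 × 182 / 10.5).
= √(7,603,960 / 10.5) = √724,186.6667 ≈ 850.992.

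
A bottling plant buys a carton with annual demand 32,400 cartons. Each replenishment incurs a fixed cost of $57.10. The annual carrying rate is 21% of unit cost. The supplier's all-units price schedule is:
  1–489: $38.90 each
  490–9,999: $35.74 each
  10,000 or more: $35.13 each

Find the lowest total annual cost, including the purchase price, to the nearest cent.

TC* ≈ $1,163,245.78

Holding cost per unit per year at price C is H = 0.21·C.
Candidates are each tier's EOQ (if it falls in that tier) and each price-break quantity.
Tier 1 ($38.90): EOQ = 673.0 exceeds tier's upper bound 489, so this tier is dominated.
EOQ at $35.74 = 702.1 (feasible in tier 2): TC = 32,400×$35.74 + (32,400/702.1)×57.1 + (702.1/2)×0.21×$35.74 = $1,163,245.78.
EOQ at $35.13 = 708.2 < 10000, so use break Q=10000: TC = 32,400×$35.13 + (32,400/10000.0)×57.1 + (10000.0/2)×0.21×$35.13 = $1,175,283.50.
Lowest total cost among the candidates is at Q = 702.1.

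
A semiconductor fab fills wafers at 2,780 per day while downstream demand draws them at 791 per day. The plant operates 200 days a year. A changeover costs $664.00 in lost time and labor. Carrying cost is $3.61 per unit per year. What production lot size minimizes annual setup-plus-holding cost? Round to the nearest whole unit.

Annual demand D = 791 × 200 = 158,200.
Production build-up factor (1 − d/p) = 1 − 791/2,780 = 0.7155.
Q* = √(2DS / (H(1 − d/p))) = √(2 × 158,200 × 664 / (3.61 × 0.7155)).
= √(210,089,600 / 2.5828) ≈ 9018.902.

Q* ≈ 9,019 wafers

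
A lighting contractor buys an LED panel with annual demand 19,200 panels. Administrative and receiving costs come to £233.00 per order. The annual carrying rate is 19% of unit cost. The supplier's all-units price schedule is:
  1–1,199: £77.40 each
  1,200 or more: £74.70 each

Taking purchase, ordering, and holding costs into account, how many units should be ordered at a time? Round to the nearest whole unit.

Holding cost per unit per year at price C is H = 0.19·C.
Candidates are each tier's EOQ (if it falls in that tier) and each price-break quantity.
EOQ at £77.40 = 780.0 (feasible in tier 1): TC = 19,200×£77.40 + (19,200/780.0)×233 + (780.0/2)×0.19×£77.40 = £1,497,550.72.
EOQ at £74.70 = 794.0 < 1200, so use break Q=1200: TC = 19,200×£74.70 + (19,200/1200.0)×233 + (1200.0/2)×0.19×£74.70 = £1,446,483.80.
Lowest total cost is £1,446,483.80 at Q = 1200.0.

Q* ≈ 1,200 panels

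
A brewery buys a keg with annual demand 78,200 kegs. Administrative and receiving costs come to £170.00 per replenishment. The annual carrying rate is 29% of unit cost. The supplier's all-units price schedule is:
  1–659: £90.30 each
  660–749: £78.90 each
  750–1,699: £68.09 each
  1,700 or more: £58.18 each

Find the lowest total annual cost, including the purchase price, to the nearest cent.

Holding cost per unit per year at price C is H = 0.29·C.
Candidates are each tier's EOQ (if it falls in that tier) and each price-break quantity.
Tier 1 (£90.30): EOQ = 1007.6 exceeds tier's upper bound 659, so this tier is dominated.
Tier 2 (£78.90): EOQ = 1078.0 exceeds tier's upper bound 749, so this tier is dominated.
EOQ at £68.09 = 1160.4 (feasible in tier 3): TC = 78,200×£68.09 + (78,200/1160.4)×170 + (1160.4/2)×0.29×£68.09 = £5,347,551.08.
EOQ at £58.18 = 1255.3 < 1700, so use break Q=1700: TC = 78,200×£58.18 + (78,200/1700.0)×170 + (1700.0/2)×0.29×£58.18 = £4,571,837.37.
Lowest total cost among the candidates is at Q = 1700.0.

TC* ≈ £4,571,837.37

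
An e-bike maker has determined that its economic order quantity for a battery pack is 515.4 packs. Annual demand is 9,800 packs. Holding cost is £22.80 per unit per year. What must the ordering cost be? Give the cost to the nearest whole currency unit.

S ≈ £309

Squaring Q* = √(2DS/H) gives Q*² = 2DS/H.
From Q* = √(2DS/H): S = Q*²H / (2D) = 515.4² × 22.8 / (2 × 9,800) = 309.0065.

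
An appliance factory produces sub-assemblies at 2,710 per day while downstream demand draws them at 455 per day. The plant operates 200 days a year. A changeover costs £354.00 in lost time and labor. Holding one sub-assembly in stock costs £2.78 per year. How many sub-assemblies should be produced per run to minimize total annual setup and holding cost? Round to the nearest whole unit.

Annual demand D = 455 × 200 = 91,000.
Production build-up factor (1 − d/p) = 1 − 455/2,710 = 0.8321.
Q* = √(2DS / (H(1 − d/p))) = √(2 × 91,000 × 354 / (2.78 × 0.8321)).
= √(64,428,000 / 2.3132) ≈ 5277.476.

Q* ≈ 5,277 sub-assemblies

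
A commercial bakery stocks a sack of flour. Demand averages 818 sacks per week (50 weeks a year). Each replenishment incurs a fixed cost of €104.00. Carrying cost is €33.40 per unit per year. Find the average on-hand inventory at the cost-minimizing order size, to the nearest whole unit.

Annual demand D = 818 × 50 = 40,900.
The optimal lot size = √(2DS/H) = √(2 × 40,900 × 104 / 33.4) ≈ 504.68.
Average inventory = Q*/2 ≈ 504.68 / 2 = 252.342.

Average inventory ≈ 252 sacks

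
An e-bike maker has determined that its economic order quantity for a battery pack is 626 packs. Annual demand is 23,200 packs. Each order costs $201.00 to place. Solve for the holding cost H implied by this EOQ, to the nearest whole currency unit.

H ≈ $24

Squaring Q* = √(2DS/H) gives Q*² = 2DS/H.
From Q* = √(2DS/H): H = 2DS / Q*² = 2 × 23,200 × 201 / 626² = 23.7994.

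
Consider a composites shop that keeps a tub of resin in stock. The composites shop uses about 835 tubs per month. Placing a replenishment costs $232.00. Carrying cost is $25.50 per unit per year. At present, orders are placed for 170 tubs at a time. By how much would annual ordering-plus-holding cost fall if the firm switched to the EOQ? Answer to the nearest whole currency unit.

Annual demand D = 835 × 12 = 10,020.
EOQ = √(2DS/H) = √(2 × 10,020 × 232 / 25.5) ≈ 426.99.
Cost at Q* = (D/Q*)S + (Q*/2)H = √(2DSH) ≈ $10,888.37.
Cost at Q = 170: (10,020/170)×232 + (170/2)×25.5 = $13,674.35 + $2,167.50 = $15,841.85.
Excess = $15,841.85 − $10,888.37 = $4,953.48.

Extra cost ≈ $4,953 per year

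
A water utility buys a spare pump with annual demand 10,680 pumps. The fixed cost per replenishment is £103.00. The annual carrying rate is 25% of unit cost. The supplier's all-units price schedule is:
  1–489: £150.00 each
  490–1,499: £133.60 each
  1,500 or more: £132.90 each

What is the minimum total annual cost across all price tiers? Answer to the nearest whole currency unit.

Holding cost per unit per year at price C is H = 0.25·C.
Evaluate total cost at each tier's feasible EOQ or, if the EOQ is below the tier, at the tier's minimum quantity.
EOQ at £150.00 = 242.2 (feasible in tier 1): TC = 10,680×£150.00 + (10,680/242.2)×103 + (242.2/2)×0.25×£150.00 = £1,611,083.12.
EOQ at £133.60 = 256.7 < 490, so use break Q=490: TC = 10,680×£133.60 + (10,680/490.0)×103 + (490.0/2)×0.25×£133.60 = £1,437,275.98.
EOQ at £132.90 = 257.3 < 1500, so use break Q=1500: TC = 10,680×£132.90 + (10,680/1500.0)×103 + (1500.0/2)×0.25×£132.90 = £1,445,024.11.
Lowest total cost among the candidates is at Q = 490.0.

TC* ≈ £1,437,276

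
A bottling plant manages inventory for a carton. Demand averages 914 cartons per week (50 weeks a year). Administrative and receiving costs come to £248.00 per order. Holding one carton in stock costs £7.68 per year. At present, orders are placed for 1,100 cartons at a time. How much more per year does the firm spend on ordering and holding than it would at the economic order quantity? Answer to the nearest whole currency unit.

Annual demand D = 914 × 50 = 45,700.
EOQ = √(2DS/H) = √(2 × 45,700 × 248 / 7.68) ≈ 1717.98.
Cost at Q* = (D/Q*)S + (Q*/2)H = √(2DSH) ≈ £13,194.09.
Cost at Q = 1,100: (45,700/1,100)×248 + (1,100/2)×7.68 = £10,303.27 + £4,224.00 = £14,527.27.
Excess = £14,527.27 − £13,194.09 = £1,333.18.

Extra cost ≈ £1,333 per year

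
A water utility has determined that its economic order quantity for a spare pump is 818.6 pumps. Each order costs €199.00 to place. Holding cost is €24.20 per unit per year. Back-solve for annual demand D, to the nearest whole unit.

D ≈ 40,745 pumps per year

Squaring Q* = √(2DS/H) gives Q*² = 2DS/H.
From Q* = √(2DS/H): D = Q*²H / (2S) = 818.6² × 24.2 / (2 × 199) = 40745.136.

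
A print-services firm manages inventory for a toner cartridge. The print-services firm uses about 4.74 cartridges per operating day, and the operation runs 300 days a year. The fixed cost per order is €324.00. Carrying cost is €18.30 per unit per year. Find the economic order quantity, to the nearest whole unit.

Q* ≈ 224 cartridges

Annual demand D = 4.74 × 300 = 1,422.
EOQ = √(2DS / H) = √(2 × 1,422 × 324 / 18.3).
= √(921,456 / 18.3) = √50,352.7869 ≈ 224.394.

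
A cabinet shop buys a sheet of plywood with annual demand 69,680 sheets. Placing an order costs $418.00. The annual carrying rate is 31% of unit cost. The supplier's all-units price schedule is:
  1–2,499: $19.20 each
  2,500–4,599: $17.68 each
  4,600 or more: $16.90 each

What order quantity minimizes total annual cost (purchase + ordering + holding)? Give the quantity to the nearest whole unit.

Holding cost per unit per year at price C is H = 0.31·C.
Candidates are each tier's EOQ (if it falls in that tier) and each price-break quantity.
Tier 1 ($19.20): EOQ = 3128.4 exceeds tier's upper bound 2499, so this tier is dominated.
EOQ at $17.68 = 3260.1 (feasible in tier 2): TC = 69,680×$17.68 + (69,680/3260.1)×418 + (3260.1/2)×0.31×$17.68 = $1,249,810.53.
EOQ at $16.90 = 3334.5 < 4600, so use break Q=4600: TC = 69,680×$16.90 + (69,680/4600.0)×418 + (4600.0/2)×0.31×$16.90 = $1,195,973.49.
Lowest total cost is $1,195,973.49 at Q = 4600.0.

Q* ≈ 4,600 sheets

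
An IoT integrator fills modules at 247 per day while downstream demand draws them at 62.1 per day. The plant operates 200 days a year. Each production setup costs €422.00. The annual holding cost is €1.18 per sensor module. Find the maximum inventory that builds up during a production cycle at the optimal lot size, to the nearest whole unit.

Annual demand D = 62.1 × 200 = 12,420.
Production build-up factor (1 − d/p) = 1 − 62.1/247 = 0.7486.
Q* = √(2DS / (H(1 − d/p))) = √(2 × 12,420 × 422 / (1.18 × 0.7486)).
= √(10,482,480 / 0.8833) ≈ 3444.856.
Maximum inventory = Q*(1 − d/p) = 3444.856 × 0.7486 ≈ 2578.760.

I_max ≈ 2,579 modules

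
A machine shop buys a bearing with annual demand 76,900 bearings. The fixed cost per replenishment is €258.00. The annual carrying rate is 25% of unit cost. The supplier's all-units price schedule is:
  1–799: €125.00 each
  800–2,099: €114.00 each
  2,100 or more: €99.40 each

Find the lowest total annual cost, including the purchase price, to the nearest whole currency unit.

Holding cost per unit per year at price C is H = 0.25·C.
Evaluate total cost at each tier's feasible EOQ or, if the EOQ is below the tier, at the tier's minimum quantity.
Tier 1 (€125.00): EOQ = 1126.8 exceeds tier's upper bound 799, so this tier is dominated.
EOQ at €114.00 = 1180.0 (feasible in tier 2): TC = 76,900×€114.00 + (76,900/1180.0)×258 + (1180.0/2)×0.25×€114.00 = €8,800,228.73.
EOQ at €99.40 = 1263.6 < 2100, so use break Q=2100: TC = 76,900×€99.40 + (76,900/2100.0)×258 + (2100.0/2)×0.25×€99.40 = €7,679,400.21.
Lowest total cost among the candidates is at Q = 2100.0.

TC* ≈ €7,679,400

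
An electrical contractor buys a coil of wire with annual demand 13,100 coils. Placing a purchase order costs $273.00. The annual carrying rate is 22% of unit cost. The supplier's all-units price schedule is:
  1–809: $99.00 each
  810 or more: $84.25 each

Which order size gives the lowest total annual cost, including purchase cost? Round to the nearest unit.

Holding cost per unit per year at price C is H = 0.22·C.
Evaluate total cost at each tier's feasible EOQ or, if the EOQ is below the tier, at the tier's minimum quantity.
EOQ at $99.00 = 573.1 (feasible in tier 1): TC = 13,100×$99.00 + (13,100/573.1)×273 + (573.1/2)×0.22×$99.00 = $1,309,381.33.
EOQ at $84.25 = 621.2 < 810, so use break Q=810: TC = 13,100×$84.25 + (13,100/810.0)×273 + (810.0/2)×0.22×$84.25 = $1,115,596.86.
Lowest total cost is $1,115,596.86 at Q = 810.0.

Q* ≈ 810 coils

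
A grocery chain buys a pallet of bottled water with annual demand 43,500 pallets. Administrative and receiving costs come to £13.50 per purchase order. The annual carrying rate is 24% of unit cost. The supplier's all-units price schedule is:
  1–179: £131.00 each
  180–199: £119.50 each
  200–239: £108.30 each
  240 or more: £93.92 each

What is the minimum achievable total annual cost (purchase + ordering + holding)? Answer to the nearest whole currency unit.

TC* ≈ £4,090,672

Holding cost per unit per year at price C is H = 0.24·C.
Candidates are each tier's EOQ (if it falls in that tier) and each price-break quantity.
Tier 1 (£131.00): EOQ = 193.3 exceeds tier's upper bound 179, so this tier is dominated.
Tier 2 (£119.50): EOQ = 202.4 exceeds tier's upper bound 199, so this tier is dominated.
EOQ at £108.30 = 212.6 (feasible in tier 3): TC = 43,500×£108.30 + (43,500/212.6)×13.5 + (212.6/2)×0.24×£108.30 = £4,716,575.18.
EOQ at £93.92 = 228.3 < 240, so use break Q=240: TC = 43,500×£93.92 + (43,500/240.0)×13.5 + (240.0/2)×0.24×£93.92 = £4,090,671.77.
Lowest total cost among the candidates is at Q = 240.0.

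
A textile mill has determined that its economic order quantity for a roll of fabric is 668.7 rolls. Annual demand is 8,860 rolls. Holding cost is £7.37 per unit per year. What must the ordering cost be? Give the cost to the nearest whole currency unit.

S ≈ £186

Invert the EOQ relation Q*² = 2DS/H.
From Q* = √(2DS/H): S = Q*²H / (2D) = 668.7² × 7.37 / (2 × 8,860) = 185.9801.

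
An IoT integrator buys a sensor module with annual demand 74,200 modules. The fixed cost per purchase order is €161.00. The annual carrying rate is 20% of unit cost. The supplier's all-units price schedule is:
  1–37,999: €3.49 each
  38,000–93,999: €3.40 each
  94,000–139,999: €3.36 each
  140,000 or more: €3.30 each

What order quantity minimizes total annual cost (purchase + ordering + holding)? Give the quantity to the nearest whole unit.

Q* ≈ 5,851 modules

Holding cost per unit per year at price C is H = 0.20·C.
Evaluate total cost at each tier's feasible EOQ or, if the EOQ is below the tier, at the tier's minimum quantity.
EOQ at €3.49 = 5850.6 (feasible in tier 1): TC = 74,200×€3.49 + (74,200/5850.6)×161 + (5850.6/2)×0.20×€3.49 = €263,041.74.
EOQ at €3.40 = 5927.6 < 38000, so use break Q=38000: TC = 74,200×€3.40 + (74,200/38000.0)×161 + (38000.0/2)×0.20×€3.40 = €265,514.37.
EOQ at €3.36 = 5962.7 < 94000, so use break Q=94000: TC = 74,200×€3.36 + (74,200/94000.0)×161 + (94000.0/2)×0.20×€3.36 = €281,023.09.
EOQ at €3.30 = 6016.7 < 140000, so use break Q=140000: TC = 74,200×€3.30 + (74,200/140000.0)×161 + (140000.0/2)×0.20×€3.30 = €291,145.33.
Lowest total cost is €263,041.74 at Q = 5850.6.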